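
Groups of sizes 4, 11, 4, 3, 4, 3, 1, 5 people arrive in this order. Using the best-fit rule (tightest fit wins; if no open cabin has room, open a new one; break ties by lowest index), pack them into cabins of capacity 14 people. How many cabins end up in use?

3

  4 → cabin 1 (new)  [load 4/14]
  11 → cabin 2 (new)  [load 11/14]
  4 → cabin 1  [load 8/14]
  3 → cabin 2  [load 14/14]
  4 → cabin 1  [load 12/14]
  3 → cabin 3 (new)  [load 3/14]
  1 → cabin 1  [load 13/14]
  5 → cabin 3  [load 8/14]
3 cabins opened.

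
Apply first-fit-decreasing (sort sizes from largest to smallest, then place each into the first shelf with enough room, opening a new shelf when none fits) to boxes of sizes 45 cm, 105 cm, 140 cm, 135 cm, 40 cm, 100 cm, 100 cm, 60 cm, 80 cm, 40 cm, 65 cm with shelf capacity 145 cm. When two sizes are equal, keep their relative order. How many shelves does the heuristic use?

7

Sorted descending: 140, 135, 105, 100, 100, 80, 65, 60, 45, 40, 40.
  140 → shelf 1 (new)  [load 140/145]
  135 → shelf 2 (new)  [load 135/145]
  105 → shelf 3 (new)  [load 105/145]
  100 → shelf 4 (new)  [load 100/145]
  100 → shelf 5 (new)  [load 100/145]
  80 → shelf 6 (new)  [load 80/145]
  65 → shelf 6  [load 145/145]
  60 → shelf 7 (new)  [load 60/145]
  45 → shelf 4  [load 145/145]
  40 → shelf 3  [load 145/145]
  40 → shelf 5  [load 140/145]
7 shelves opened.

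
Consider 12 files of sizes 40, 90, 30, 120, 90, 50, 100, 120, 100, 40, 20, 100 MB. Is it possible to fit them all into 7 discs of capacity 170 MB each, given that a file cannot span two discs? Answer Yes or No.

A valid assignment using 7 discs:
  disc 1: 120 + 50 = 170
  disc 2: 120 + 40 = 160
  disc 3: 100 + 40 + 30 = 170
  disc 4: 100 + 20 = 120
  disc 5: 100 = 100
  disc 6: 90 = 90
  disc 7: 90 = 90
Every load is within 170 MB, so 7 discs suffice.

Yes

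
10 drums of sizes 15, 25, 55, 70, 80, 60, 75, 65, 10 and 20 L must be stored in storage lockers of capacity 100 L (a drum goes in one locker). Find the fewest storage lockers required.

6

Total = 80 + 75 + 70 + 65 + 60 + 55 + 25 + 20 + 15 + 10 = 475 L.
Lower bound: ⌈475/100⌉ = 5 storage lockers.
Also, 6 drums each exceed 50 L, and no two of those can share a locker, so at least 6 storage lockers are needed.
A packing using 6 storage lockers:
  locker 1: 80 + 20 = 100
  locker 2: 75 + 25 = 100
  locker 3: 70 + 15 + 10 = 95
  locker 4: 65 = 65
  locker 5: 60 = 60
  locker 6: 55 = 55
This matches the lower bound, so 6 is optimal.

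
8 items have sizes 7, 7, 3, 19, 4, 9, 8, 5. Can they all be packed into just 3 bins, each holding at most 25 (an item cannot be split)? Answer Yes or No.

Yes

A valid assignment using 3 bins:
  bin 1: 19 + 5 = 24
  bin 2: 9 + 8 + 7 = 24
  bin 3: 7 + 4 + 3 = 14
Every load is within 25, so 3 bins suffice.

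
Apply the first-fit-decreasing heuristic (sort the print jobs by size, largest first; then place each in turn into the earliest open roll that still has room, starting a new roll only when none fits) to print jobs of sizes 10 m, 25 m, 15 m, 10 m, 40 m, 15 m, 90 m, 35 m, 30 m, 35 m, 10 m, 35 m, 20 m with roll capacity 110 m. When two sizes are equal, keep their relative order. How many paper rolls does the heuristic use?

4

Sorted descending: 90, 40, 35, 35, 35, 30, 25, 20, 15, 15, 10, 10, 10.
  90 → roll 1 (new)  [load 90/110]
  40 → roll 2 (new)  [load 40/110]
  35 → roll 2  [load 75/110]
  35 → roll 2  [load 110/110]
  35 → roll 3 (new)  [load 35/110]
  30 → roll 3  [load 65/110]
  25 → roll 3  [load 90/110]
  20 → roll 1  [load 110/110]
  15 → roll 3  [load 105/110]
  15 → roll 4 (new)  [load 15/110]
  10 → roll 4  [load 25/110]
  10 → roll 4  [load 35/110]
  10 → roll 4  [load 45/110]
4 paper rolls opened.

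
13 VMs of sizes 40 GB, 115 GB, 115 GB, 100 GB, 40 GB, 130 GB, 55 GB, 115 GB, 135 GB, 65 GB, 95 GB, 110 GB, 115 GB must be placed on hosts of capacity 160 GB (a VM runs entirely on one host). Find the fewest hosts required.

Total = 135 + 130 + 115 + 115 + 115 + 115 + 110 + 100 + 95 + 65 + 55 + 40 + 40 = 1230 GB.
Lower bound: ⌈1230/160⌉ = 8 hosts.
Also, 9 VMs each exceed 80 GB, and no two of those can share a host, so at least 9 hosts are needed.
A packing using 9 hosts:
  host 1: 135 = 135
  host 2: 130 = 130
  host 3: 115 + 40 = 155
  host 4: 115 + 40 = 155
  host 5: 115 = 115
  host 6: 115 = 115
  host 7: 110 = 110
  host 8: 100 + 55 = 155
  host 9: 95 + 65 = 160
This matches the lower bound, so 9 is optimal.

9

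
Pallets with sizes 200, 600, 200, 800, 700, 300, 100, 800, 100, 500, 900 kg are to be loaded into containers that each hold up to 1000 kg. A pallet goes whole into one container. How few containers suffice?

Total = 900 + 800 + 800 + 700 + 600 + 500 + 300 + 200 + 200 + 100 + 100 = 5200 kg.
Lower bound: ⌈5200/1000⌉ = 6 containers.
A packing using 6 containers:
  container 1: 900 + 100 = 1000
  container 2: 800 + 200 = 1000
  container 3: 800 + 200 = 1000
  container 4: 700 + 300 = 1000
  container 5: 600 + 100 = 700
  container 6: 500 = 500
This matches the lower bound, so 6 is optimal.

6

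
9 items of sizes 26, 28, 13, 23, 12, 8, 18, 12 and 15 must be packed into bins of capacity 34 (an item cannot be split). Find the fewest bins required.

Total = 28 + 26 + 23 + 18 + 15 + 13 + 12 + 12 + 8 = 155.
Lower bound: ⌈155/34⌉ = 5 bins.
A packing using 6 bins:
  bin 1: 28 = 28
  bin 2: 26 + 8 = 34
  bin 3: 23 = 23
  bin 4: 18 + 15 = 33
  bin 5: 13 + 12 = 25
  bin 6: 12 = 12
No arrangement into 5 bins stays within capacity, so 6 is optimal.

6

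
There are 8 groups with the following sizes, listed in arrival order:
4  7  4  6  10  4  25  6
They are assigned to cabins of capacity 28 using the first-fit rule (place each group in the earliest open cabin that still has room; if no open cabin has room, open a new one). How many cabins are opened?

  4 → cabin 1 (new)  [load 4/28]
  7 → cabin 1  [load 11/28]
  4 → cabin 1  [load 15/28]
  6 → cabin 1  [load 21/28]
  10 → cabin 2 (new)  [load 10/28]
  4 → cabin 1  [load 25/28]
  25 → cabin 3 (new)  [load 25/28]
  6 → cabin 2  [load 16/28]
3 cabins opened.

3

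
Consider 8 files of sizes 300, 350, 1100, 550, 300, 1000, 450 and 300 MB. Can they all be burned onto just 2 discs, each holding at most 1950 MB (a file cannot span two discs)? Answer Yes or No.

No

Total = 4350 MB; ⌈4350/1950⌉ = 3.
At least 3 discs are required, but only 2 are allowed.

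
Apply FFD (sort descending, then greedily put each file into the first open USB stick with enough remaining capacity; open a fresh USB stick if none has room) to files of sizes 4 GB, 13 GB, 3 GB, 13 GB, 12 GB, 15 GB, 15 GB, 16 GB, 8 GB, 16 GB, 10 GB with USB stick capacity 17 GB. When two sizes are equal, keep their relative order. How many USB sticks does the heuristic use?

Sorted descending: 16, 16, 15, 15, 13, 13, 12, 10, 8, 4, 3.
  16 → USB stick 1 (new)  [load 16/17]
  16 → USB stick 2 (new)  [load 16/17]
  15 → USB stick 3 (new)  [load 15/17]
  15 → USB stick 4 (new)  [load 15/17]
  13 → USB stick 5 (new)  [load 13/17]
  13 → USB stick 6 (new)  [load 13/17]
  12 → USB stick 7 (new)  [load 12/17]
  10 → USB stick 8 (new)  [load 10/17]
  8 → USB stick 9 (new)  [load 8/17]
  4 → USB stick 5  [load 17/17]
  3 → USB stick 6  [load 16/17]
9 USB sticks opened.

9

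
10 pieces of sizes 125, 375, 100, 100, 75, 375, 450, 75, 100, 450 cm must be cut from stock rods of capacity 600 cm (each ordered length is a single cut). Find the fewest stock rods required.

Total = 450 + 450 + 375 + 375 + 125 + 100 + 100 + 100 + 75 + 75 = 2225 cm.
Lower bound: ⌈2225/600⌉ = 4 stock rods.
A packing using 4 stock rods:
  stock rod 1: 450 + 125 = 575
  stock rod 2: 450 + 100 = 550
  stock rod 3: 375 + 100 + 100 = 575
  stock rod 4: 375 + 75 + 75 = 525
This matches the lower bound, so 4 is optimal.

4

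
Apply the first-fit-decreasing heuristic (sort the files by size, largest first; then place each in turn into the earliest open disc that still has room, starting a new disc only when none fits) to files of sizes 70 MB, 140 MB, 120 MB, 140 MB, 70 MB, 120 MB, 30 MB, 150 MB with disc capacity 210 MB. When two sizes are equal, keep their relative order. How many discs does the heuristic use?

Sorted descending: 150, 140, 140, 120, 120, 70, 70, 30.
  150 → disc 1 (new)  [load 150/210]
  140 → disc 2 (new)  [load 140/210]
  140 → disc 3 (new)  [load 140/210]
  120 → disc 4 (new)  [load 120/210]
  120 → disc 5 (new)  [load 120/210]
  70 → disc 2  [load 210/210]
  70 → disc 3  [load 210/210]
  30 → disc 1  [load 180/210]
5 discs opened.

5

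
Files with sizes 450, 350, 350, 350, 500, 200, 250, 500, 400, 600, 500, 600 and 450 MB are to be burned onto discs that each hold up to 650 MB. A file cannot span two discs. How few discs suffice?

11

Total = 600 + 600 + 500 + 500 + 500 + 450 + 450 + 400 + 350 + 350 + 350 + 250 + 200 = 5500 MB.
Lower bound: ⌈5500/650⌉ = 9 discs.
Also, 11 files each exceed 325 MB, and no two of those can share a disc, so at least 11 discs are needed.
A packing using 11 discs:
  disc 1: 600 = 600
  disc 2: 600 = 600
  disc 3: 500 = 500
  disc 4: 500 = 500
  disc 5: 500 = 500
  disc 6: 450 + 200 = 650
  disc 7: 450 = 450
  disc 8: 400 + 250 = 650
  disc 9: 350 = 350
  disc 10: 350 = 350
  disc 11: 350 = 350
This matches the lower bound, so 11 is optimal.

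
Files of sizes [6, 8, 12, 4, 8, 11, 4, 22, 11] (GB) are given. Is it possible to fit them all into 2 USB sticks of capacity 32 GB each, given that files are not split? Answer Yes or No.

Total = 86 GB; ⌈86/32⌉ = 3.
At least 3 USB sticks are required, but only 2 are allowed.

No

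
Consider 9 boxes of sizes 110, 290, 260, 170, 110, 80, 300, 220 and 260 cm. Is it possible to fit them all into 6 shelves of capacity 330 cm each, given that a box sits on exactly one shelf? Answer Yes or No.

Total = 1800 cm; ⌈1800/330⌉ = 6.
The bound of 6 does not rule out 6, but exhaustive search shows no assignment into 6 shelves of capacity 330 cm exists — the minimum is 7.

No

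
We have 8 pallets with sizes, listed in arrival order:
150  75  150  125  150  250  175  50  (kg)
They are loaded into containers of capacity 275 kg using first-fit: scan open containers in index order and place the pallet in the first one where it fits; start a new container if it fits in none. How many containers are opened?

5

  150 → container 1 (new)  [load 150/275]
  75 → container 1  [load 225/275]
  150 → container 2 (new)  [load 150/275]
  125 → container 2  [load 275/275]
  150 → container 3 (new)  [load 150/275]
  250 → container 4 (new)  [load 250/275]
  175 → container 5 (new)  [load 175/275]
  50 → container 1  [load 275/275]
5 containers opened.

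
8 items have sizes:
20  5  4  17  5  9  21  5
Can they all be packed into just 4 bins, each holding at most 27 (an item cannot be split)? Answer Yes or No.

Yes

A valid assignment using 4 bins:
  bin 1: 21 + 5 = 26
  bin 2: 20 + 5 = 25
  bin 3: 17 + 9 = 26
  bin 4: 5 + 4 = 9
Every load is within 27, so 4 bins suffice.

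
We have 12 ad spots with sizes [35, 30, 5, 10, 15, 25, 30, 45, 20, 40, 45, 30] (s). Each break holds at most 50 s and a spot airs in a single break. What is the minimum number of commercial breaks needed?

Total = 45 + 45 + 40 + 35 + 30 + 30 + 30 + 25 + 20 + 15 + 10 + 5 = 330 s.
Lower bound: ⌈330/50⌉ = 7 commercial breaks.
A packing using 8 commercial breaks:
  break 1: 45 + 5 = 50
  break 2: 45 = 45
  break 3: 40 + 10 = 50
  break 4: 35 + 15 = 50
  break 5: 30 + 20 = 50
  break 6: 30 = 30
  break 7: 30 = 30
  break 8: 25 = 25
No arrangement into 7 commercial breaks stays within capacity, so 8 is optimal.

8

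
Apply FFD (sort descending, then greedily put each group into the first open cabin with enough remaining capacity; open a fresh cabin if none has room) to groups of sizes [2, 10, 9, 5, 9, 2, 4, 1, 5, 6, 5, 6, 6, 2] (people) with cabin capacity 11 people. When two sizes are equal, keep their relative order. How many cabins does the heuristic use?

Sorted descending: 10, 9, 9, 6, 6, 6, 5, 5, 5, 4, 2, 2, 2, 1.
  10 → cabin 1 (new)  [load 10/11]
  9 → cabin 2 (new)  [load 9/11]
  9 → cabin 3 (new)  [load 9/11]
  6 → cabin 4 (new)  [load 6/11]
  6 → cabin 5 (new)  [load 6/11]
  6 → cabin 6 (new)  [load 6/11]
  5 → cabin 4  [load 11/11]
  5 → cabin 5  [load 11/11]
  5 → cabin 6  [load 11/11]
  4 → cabin 7 (new)  [load 4/11]
  2 → cabin 2  [load 11/11]
  2 → cabin 3  [load 11/11]
  2 → cabin 7  [load 6/11]
  1 → cabin 1  [load 11/11]
7 cabins opened.

7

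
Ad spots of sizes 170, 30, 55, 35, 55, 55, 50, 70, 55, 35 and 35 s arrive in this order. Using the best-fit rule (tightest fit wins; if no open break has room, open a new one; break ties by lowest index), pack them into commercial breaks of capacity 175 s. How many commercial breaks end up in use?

  170 → break 1 (new)  [load 170/175]
  30 → break 2 (new)  [load 30/175]
  55 → break 2  [load 85/175]
  35 → break 2  [load 120/175]
  55 → break 2  [load 175/175]
  55 → break 3 (new)  [load 55/175]
  50 → break 3  [load 105/175]
  70 → break 3  [load 175/175]
  55 → break 4 (new)  [load 55/175]
  35 → break 4  [load 90/175]
  35 → break 4  [load 125/175]
4 commercial breaks opened.

4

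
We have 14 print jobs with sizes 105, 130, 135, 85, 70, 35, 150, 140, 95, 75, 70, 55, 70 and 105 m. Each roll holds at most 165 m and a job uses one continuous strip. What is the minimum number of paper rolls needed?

9

Total = 150 + 140 + 135 + 130 + 105 + 105 + 95 + 85 + 75 + 70 + 70 + 70 + 55 + 35 = 1320 m.
Lower bound: ⌈1320/165⌉ = 8 paper rolls.
A packing using 9 paper rolls:
  roll 1: 150 = 150
  roll 2: 140 = 140
  roll 3: 135 = 135
  roll 4: 130 + 35 = 165
  roll 5: 105 + 55 = 160
  roll 6: 105 = 105
  roll 7: 95 + 70 = 165
  roll 8: 85 + 75 = 160
  roll 9: 70 + 70 = 140
No arrangement into 8 paper rolls stays within capacity, so 9 is optimal.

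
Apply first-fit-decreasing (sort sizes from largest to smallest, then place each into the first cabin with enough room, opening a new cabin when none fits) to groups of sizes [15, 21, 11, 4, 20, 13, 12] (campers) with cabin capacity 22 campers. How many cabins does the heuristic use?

Sorted descending: 21, 20, 15, 13, 12, 11, 4.
  21 → cabin 1 (new)  [load 21/22]
  20 → cabin 2 (new)  [load 20/22]
  15 → cabin 3 (new)  [load 15/22]
  13 → cabin 4 (new)  [load 13/22]
  12 → cabin 5 (new)  [load 12/22]
  11 → cabin 6 (new)  [load 11/22]
  4 → cabin 3  [load 19/22]
6 cabins opened.

6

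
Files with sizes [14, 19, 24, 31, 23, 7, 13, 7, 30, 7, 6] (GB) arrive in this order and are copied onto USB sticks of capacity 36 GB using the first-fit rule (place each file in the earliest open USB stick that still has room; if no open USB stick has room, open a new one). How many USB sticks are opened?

6

  14 → USB stick 1 (new)  [load 14/36]
  19 → USB stick 1  [load 33/36]
  24 → USB stick 2 (new)  [load 24/36]
  31 → USB stick 3 (new)  [load 31/36]
  23 → USB stick 4 (new)  [load 23/36]
  7 → USB stick 2  [load 31/36]
  13 → USB stick 4  [load 36/36]
  7 → USB stick 5 (new)  [load 7/36]
  30 → USB stick 6 (new)  [load 30/36]
  7 → USB stick 5  [load 14/36]
  6 → USB stick 5  [load 20/36]
6 USB sticks opened.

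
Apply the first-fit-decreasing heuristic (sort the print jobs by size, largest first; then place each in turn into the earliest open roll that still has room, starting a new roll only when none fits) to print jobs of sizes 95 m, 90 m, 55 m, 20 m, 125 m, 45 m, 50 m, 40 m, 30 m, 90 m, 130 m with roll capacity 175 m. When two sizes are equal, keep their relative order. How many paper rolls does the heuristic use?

5

Sorted descending: 130, 125, 95, 90, 90, 55, 50, 45, 40, 30, 20.
  130 → roll 1 (new)  [load 130/175]
  125 → roll 2 (new)  [load 125/175]
  95 → roll 3 (new)  [load 95/175]
  90 → roll 4 (new)  [load 90/175]
  90 → roll 5 (new)  [load 90/175]
  55 → roll 3  [load 150/175]
  50 → roll 2  [load 175/175]
  45 → roll 1  [load 175/175]
  40 → roll 4  [load 130/175]
  30 → roll 4  [load 160/175]
  20 → roll 3  [load 170/175]
5 paper rolls opened.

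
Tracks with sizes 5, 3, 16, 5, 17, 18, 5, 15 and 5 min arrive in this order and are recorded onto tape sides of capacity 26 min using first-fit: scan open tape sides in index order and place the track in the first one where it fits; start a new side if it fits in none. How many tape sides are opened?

  5 → side 1 (new)  [load 5/26]
  3 → side 1  [load 8/26]
  16 → side 1  [load 24/26]
  5 → side 2 (new)  [load 5/26]
  17 → side 2  [load 22/26]
  18 → side 3 (new)  [load 18/26]
  5 → side 3  [load 23/26]
  15 → side 4 (new)  [load 15/26]
  5 → side 4  [load 20/26]
4 tape sides opened.

4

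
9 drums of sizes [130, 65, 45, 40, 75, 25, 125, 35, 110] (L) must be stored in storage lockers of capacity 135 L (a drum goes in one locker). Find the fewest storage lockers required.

Total = 130 + 125 + 110 + 75 + 65 + 45 + 40 + 35 + 25 = 650 L.
Lower bound: ⌈650/135⌉ = 5 storage lockers.
A packing using 6 storage lockers:
  locker 1: 130 = 130
  locker 2: 125 = 125
  locker 3: 110 + 25 = 135
  locker 4: 75 + 45 = 120
  locker 5: 65 + 40 = 105
  locker 6: 35 = 35
No arrangement into 5 storage lockers stays within capacity, so 6 is optimal.

6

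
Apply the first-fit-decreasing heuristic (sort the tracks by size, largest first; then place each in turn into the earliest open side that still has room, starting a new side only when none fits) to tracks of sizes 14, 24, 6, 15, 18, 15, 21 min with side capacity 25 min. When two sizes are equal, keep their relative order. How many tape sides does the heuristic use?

Sorted descending: 24, 21, 18, 15, 15, 14, 6.
  24 → side 1 (new)  [load 24/25]
  21 → side 2 (new)  [load 21/25]
  18 → side 3 (new)  [load 18/25]
  15 → side 4 (new)  [load 15/25]
  15 → side 5 (new)  [load 15/25]
  14 → side 6 (new)  [load 14/25]
  6 → side 3  [load 24/25]
6 tape sides opened.

6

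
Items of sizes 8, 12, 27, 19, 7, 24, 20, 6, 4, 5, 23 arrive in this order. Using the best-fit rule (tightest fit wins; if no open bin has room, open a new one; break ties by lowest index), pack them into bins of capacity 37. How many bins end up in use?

6

  8 → bin 1 (new)  [load 8/37]
  12 → bin 1  [load 20/37]
  27 → bin 2 (new)  [load 27/37]
  19 → bin 3 (new)  [load 19/37]
  7 → bin 2  [load 34/37]
  24 → bin 4 (new)  [load 24/37]
  20 → bin 5 (new)  [load 20/37]
  6 → bin 4  [load 30/37]
  4 → bin 4  [load 34/37]
  5 → bin 1  [load 25/37]
  23 → bin 6 (new)  [load 23/37]
6 bins opened.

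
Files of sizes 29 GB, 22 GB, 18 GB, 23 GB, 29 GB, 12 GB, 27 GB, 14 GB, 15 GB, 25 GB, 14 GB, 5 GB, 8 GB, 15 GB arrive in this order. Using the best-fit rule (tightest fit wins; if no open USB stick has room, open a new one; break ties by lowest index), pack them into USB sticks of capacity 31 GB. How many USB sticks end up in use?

  29 → USB stick 1 (new)  [load 29/31]
  22 → USB stick 2 (new)  [load 22/31]
  18 → USB stick 3 (new)  [load 18/31]
  23 → USB stick 4 (new)  [load 23/31]
  29 → USB stick 5 (new)  [load 29/31]
  12 → USB stick 3  [load 30/31]
  27 → USB stick 6 (new)  [load 27/31]
  14 → USB stick 7 (new)  [load 14/31]
  15 → USB stick 7  [load 29/31]
  25 → USB stick 8 (new)  [load 25/31]
  14 → USB stick 9 (new)  [load 14/31]
  5 → USB stick 8  [load 30/31]
  8 → USB stick 4  [load 31/31]
  15 → USB stick 9  [load 29/31]
9 USB sticks opened.

9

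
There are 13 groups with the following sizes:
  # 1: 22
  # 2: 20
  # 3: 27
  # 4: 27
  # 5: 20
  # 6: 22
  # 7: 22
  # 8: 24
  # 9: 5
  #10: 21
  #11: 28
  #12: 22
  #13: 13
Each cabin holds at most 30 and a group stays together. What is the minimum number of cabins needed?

Total = 28 + 27 + 27 + 24 + 22 + 22 + 22 + 22 + 21 + 20 + 20 + 13 + 5 = 273.
Lower bound: ⌈273/30⌉ = 10 cabins.
Also, 11 groups each exceed 15, and no two of those can share a cabin, so at least 11 cabins are needed.
A packing using 12 cabins:
  cabin 1: 28 = 28
  cabin 2: 27 = 27
  cabin 3: 27 = 27
  cabin 4: 24 + 5 = 29
  cabin 5: 22 = 22
  cabin 6: 22 = 22
  cabin 7: 22 = 22
  cabin 8: 22 = 22
  cabin 9: 21 = 21
  cabin 10: 20 = 20
  cabin 11: 20 = 20
  cabin 12: 13 = 13
No arrangement into 11 cabins stays within capacity, so 12 is optimal.

12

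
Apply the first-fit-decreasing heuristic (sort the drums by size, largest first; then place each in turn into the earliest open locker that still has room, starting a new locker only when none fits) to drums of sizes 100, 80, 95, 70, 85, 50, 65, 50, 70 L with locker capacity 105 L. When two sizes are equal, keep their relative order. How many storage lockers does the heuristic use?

Sorted descending: 100, 95, 85, 80, 70, 70, 65, 50, 50.
  100 → locker 1 (new)  [load 100/105]
  95 → locker 2 (new)  [load 95/105]
  85 → locker 3 (new)  [load 85/105]
  80 → locker 4 (new)  [load 80/105]
  70 → locker 5 (new)  [load 70/105]
  70 → locker 6 (new)  [load 70/105]
  65 → locker 7 (new)  [load 65/105]
  50 → locker 8 (new)  [load 50/105]
  50 → locker 8  [load 100/105]
8 storage lockers opened.

8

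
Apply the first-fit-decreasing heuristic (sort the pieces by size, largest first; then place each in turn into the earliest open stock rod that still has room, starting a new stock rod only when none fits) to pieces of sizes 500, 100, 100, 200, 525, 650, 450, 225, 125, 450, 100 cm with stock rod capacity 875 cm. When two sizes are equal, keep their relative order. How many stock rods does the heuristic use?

Sorted descending: 650, 525, 500, 450, 450, 225, 200, 125, 100, 100, 100.
  650 → stock rod 1 (new)  [load 650/875]
  525 → stock rod 2 (new)  [load 525/875]
  500 → stock rod 3 (new)  [load 500/875]
  450 → stock rod 4 (new)  [load 450/875]
  450 → stock rod 5 (new)  [load 450/875]
  225 → stock rod 1  [load 875/875]
  200 → stock rod 2  [load 725/875]
  125 → stock rod 2  [load 850/875]
  100 → stock rod 3  [load 600/875]
  100 → stock rod 3  [load 700/875]
  100 → stock rod 3  [load 800/875]
5 stock rods opened.

5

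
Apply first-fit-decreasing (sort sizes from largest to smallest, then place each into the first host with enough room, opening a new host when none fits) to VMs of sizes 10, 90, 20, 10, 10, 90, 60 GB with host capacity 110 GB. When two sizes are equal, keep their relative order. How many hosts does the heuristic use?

Sorted descending: 90, 90, 60, 20, 10, 10, 10.
  90 → host 1 (new)  [load 90/110]
  90 → host 2 (new)  [load 90/110]
  60 → host 3 (new)  [load 60/110]
  20 → host 1  [load 110/110]
  10 → host 2  [load 100/110]
  10 → host 2  [load 110/110]
  10 → host 3  [load 70/110]
3 hosts opened.

3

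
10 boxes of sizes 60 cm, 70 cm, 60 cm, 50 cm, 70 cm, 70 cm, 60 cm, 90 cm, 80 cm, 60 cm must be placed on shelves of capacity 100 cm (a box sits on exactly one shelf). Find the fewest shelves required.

Total = 90 + 80 + 70 + 70 + 70 + 60 + 60 + 60 + 60 + 50 = 670 cm.
Lower bound: ⌈670/100⌉ = 7 shelves.
Also, 9 boxes each exceed 50 cm, and no two of those can share a shelf, so at least 9 shelves are needed.
A packing using 10 shelves:
  shelf 1: 90 = 90
  shelf 2: 80 = 80
  shelf 3: 70 = 70
  shelf 4: 70 = 70
  shelf 5: 70 = 70
  shelf 6: 60 = 60
  shelf 7: 60 = 60
  shelf 8: 60 = 60
  shelf 9: 60 = 60
  shelf 10: 50 = 50
No arrangement into 9 shelves stays within capacity, so 10 is optimal.

10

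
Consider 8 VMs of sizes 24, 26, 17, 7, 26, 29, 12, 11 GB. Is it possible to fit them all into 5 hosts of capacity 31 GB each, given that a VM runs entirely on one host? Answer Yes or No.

Total = 152 GB; ⌈152/31⌉ = 5.
The bound of 5 does not rule out 5, but exhaustive search shows no assignment into 5 hosts of capacity 31 GB exists — the minimum is 6.

No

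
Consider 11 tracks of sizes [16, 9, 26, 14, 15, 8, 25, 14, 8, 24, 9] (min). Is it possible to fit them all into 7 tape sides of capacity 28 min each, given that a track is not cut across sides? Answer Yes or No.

A valid assignment using 7 tape sides:
  side 1: 26 = 26
  side 2: 25 = 25
  side 3: 24 = 24
  side 4: 16 + 9 = 25
  side 5: 15 + 9 = 24
  side 6: 14 + 14 = 28
  side 7: 8 + 8 = 16
Every load is within 28 min, so 7 tape sides suffice.

Yes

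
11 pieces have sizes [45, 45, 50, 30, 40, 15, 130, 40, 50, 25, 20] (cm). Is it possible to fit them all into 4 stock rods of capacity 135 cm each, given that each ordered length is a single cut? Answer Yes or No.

A valid assignment using 4 stock rods:
  stock rod 1: 130 = 130
  stock rod 2: 50 + 50 + 30 = 130
  stock rod 3: 45 + 45 + 40 = 130
  stock rod 4: 40 + 25 + 20 + 15 = 100
Every load is within 135 cm, so 4 stock rods suffice.

Yes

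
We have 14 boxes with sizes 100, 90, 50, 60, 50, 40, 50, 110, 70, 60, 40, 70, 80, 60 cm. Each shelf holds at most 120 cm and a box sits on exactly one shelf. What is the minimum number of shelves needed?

Total = 110 + 100 + 90 + 80 + 70 + 70 + 60 + 60 + 60 + 50 + 50 + 50 + 40 + 40 = 930 cm.
Lower bound: ⌈930/120⌉ = 8 shelves.
A packing using 9 shelves:
  shelf 1: 110 = 110
  shelf 2: 100 = 100
  shelf 3: 90 = 90
  shelf 4: 80 + 40 = 120
  shelf 5: 70 + 50 = 120
  shelf 6: 70 + 50 = 120
  shelf 7: 60 + 60 = 120
  shelf 8: 60 + 50 = 110
  shelf 9: 40 = 40
No arrangement into 8 shelves stays within capacity, so 9 is optimal.

9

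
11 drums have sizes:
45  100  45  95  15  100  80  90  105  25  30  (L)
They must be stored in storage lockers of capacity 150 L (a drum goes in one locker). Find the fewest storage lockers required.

6

Total = 105 + 100 + 100 + 95 + 90 + 80 + 45 + 45 + 30 + 25 + 15 = 730 L.
Lower bound: ⌈730/150⌉ = 5 storage lockers.
Also, 6 drums each exceed 75 L, and no two of those can share a locker, so at least 6 storage lockers are needed.
A packing using 6 storage lockers:
  locker 1: 105 + 45 = 150
  locker 2: 100 + 45 = 145
  locker 3: 100 + 30 + 15 = 145
  locker 4: 95 + 25 = 120
  locker 5: 90 = 90
  locker 6: 80 = 80
This matches the lower bound, so 6 is optimal.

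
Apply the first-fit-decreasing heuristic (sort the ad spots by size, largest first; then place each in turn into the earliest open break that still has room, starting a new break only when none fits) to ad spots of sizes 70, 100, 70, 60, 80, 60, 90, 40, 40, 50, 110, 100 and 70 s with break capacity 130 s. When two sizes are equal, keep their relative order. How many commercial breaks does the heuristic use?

8

Sorted descending: 110, 100, 100, 90, 80, 70, 70, 70, 60, 60, 50, 40, 40.
  110 → break 1 (new)  [load 110/130]
  100 → break 2 (new)  [load 100/130]
  100 → break 3 (new)  [load 100/130]
  90 → break 4 (new)  [load 90/130]
  80 → break 5 (new)  [load 80/130]
  70 → break 6 (new)  [load 70/130]
  70 → break 7 (new)  [load 70/130]
  70 → break 8 (new)  [load 70/130]
  60 → break 6  [load 130/130]
  60 → break 7  [load 130/130]
  50 → break 5  [load 130/130]
  40 → break 4  [load 130/130]
  40 → break 8  [load 110/130]
8 commercial breaks opened.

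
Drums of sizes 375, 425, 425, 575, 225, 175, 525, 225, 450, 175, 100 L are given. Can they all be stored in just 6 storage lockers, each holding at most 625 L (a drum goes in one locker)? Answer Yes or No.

Total = 3675 L; ⌈3675/625⌉ = 6.
The bound of 6 does not rule out 6, but exhaustive search shows no assignment into 6 storage lockers of capacity 625 L exists — the minimum is 7.

No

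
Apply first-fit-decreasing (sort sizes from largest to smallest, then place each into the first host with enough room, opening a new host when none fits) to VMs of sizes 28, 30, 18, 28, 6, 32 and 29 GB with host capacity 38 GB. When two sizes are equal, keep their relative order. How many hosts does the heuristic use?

Sorted descending: 32, 30, 29, 28, 28, 18, 6.
  32 → host 1 (new)  [load 32/38]
  30 → host 2 (new)  [load 30/38]
  29 → host 3 (new)  [load 29/38]
  28 → host 4 (new)  [load 28/38]
  28 → host 5 (new)  [load 28/38]
  18 → host 6 (new)  [load 18/38]
  6 → host 1  [load 38/38]
6 hosts opened.

6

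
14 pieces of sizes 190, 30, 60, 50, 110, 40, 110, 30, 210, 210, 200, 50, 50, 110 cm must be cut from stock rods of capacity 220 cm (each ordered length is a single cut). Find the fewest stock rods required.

7

Total = 210 + 210 + 200 + 190 + 110 + 110 + 110 + 60 + 50 + 50 + 50 + 40 + 30 + 30 = 1450 cm.
Lower bound: ⌈1450/220⌉ = 7 stock rods.
A packing using 7 stock rods:
  stock rod 1: 210 = 210
  stock rod 2: 210 = 210
  stock rod 3: 200 = 200
  stock rod 4: 190 + 30 = 220
  stock rod 5: 110 + 110 = 220
  stock rod 6: 110 + 60 + 50 = 220
  stock rod 7: 50 + 50 + 40 + 30 = 170
This matches the lower bound, so 7 is optimal.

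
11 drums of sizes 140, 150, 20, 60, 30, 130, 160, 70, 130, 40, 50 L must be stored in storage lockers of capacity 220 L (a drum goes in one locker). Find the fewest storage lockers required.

Total = 160 + 150 + 140 + 130 + 130 + 70 + 60 + 50 + 40 + 30 + 20 = 980 L.
Lower bound: ⌈980/220⌉ = 5 storage lockers.
A packing using 5 storage lockers:
  locker 1: 160 + 60 = 220
  locker 2: 150 + 70 = 220
  locker 3: 140 + 50 + 30 = 220
  locker 4: 130 + 40 + 20 = 190
  locker 5: 130 = 130
This matches the lower bound, so 5 is optimal.

5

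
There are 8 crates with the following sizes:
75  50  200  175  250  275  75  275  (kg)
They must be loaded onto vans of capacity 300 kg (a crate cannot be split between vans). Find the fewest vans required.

Total = 275 + 275 + 250 + 200 + 175 + 75 + 75 + 50 = 1375 kg.
Lower bound: ⌈1375/300⌉ = 5 vans.
A packing using 5 vans:
  van 1: 275 = 275
  van 2: 275 = 275
  van 3: 250 + 50 = 300
  van 4: 200 + 75 = 275
  van 5: 175 + 75 = 250
This matches the lower bound, so 5 is optimal.

5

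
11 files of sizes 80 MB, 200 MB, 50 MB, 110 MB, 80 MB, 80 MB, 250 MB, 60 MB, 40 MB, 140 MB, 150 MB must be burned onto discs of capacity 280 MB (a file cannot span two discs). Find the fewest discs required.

Total = 250 + 200 + 150 + 140 + 110 + 80 + 80 + 80 + 60 + 50 + 40 = 1240 MB.
Lower bound: ⌈1240/280⌉ = 5 discs.
A packing using 5 discs:
  disc 1: 250 = 250
  disc 2: 200 + 80 = 280
  disc 3: 150 + 110 = 260
  disc 4: 140 + 80 + 60 = 280
  disc 5: 80 + 50 + 40 = 170
This matches the lower bound, so 5 is optimal.

5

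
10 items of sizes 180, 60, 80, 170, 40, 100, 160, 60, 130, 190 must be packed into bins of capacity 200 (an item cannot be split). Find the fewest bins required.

Total = 190 + 180 + 170 + 160 + 130 + 100 + 80 + 60 + 60 + 40 = 1170.
Lower bound: ⌈1170/200⌉ = 6 bins.
A packing using 7 bins:
  bin 1: 190 = 190
  bin 2: 180 = 180
  bin 3: 170 = 170
  bin 4: 160 + 40 = 200
  bin 5: 130 + 60 = 190
  bin 6: 100 + 80 = 180
  bin 7: 60 = 60
No arrangement into 6 bins stays within capacity, so 7 is optimal.

7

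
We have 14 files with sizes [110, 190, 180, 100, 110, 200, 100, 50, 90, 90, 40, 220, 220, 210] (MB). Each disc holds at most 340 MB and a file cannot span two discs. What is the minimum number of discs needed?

6

Total = 220 + 220 + 210 + 200 + 190 + 180 + 110 + 110 + 100 + 100 + 90 + 90 + 50 + 40 = 1910 MB.
Lower bound: ⌈1910/340⌉ = 6 discs.
A packing using 6 discs:
  disc 1: 220 + 110 = 330
  disc 2: 220 + 110 = 330
  disc 3: 210 + 100 = 310
  disc 4: 200 + 100 + 40 = 340
  disc 5: 190 + 90 + 50 = 330
  disc 6: 180 + 90 = 270
This matches the lower bound, so 6 is optimal.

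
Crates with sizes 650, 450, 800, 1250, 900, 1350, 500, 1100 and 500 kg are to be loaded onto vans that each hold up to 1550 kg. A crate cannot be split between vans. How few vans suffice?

Total = 1350 + 1250 + 1100 + 900 + 800 + 650 + 500 + 500 + 450 = 7500 kg.
Lower bound: ⌈7500/1550⌉ = 5 vans.
A packing using 6 vans:
  van 1: 1350 = 1350
  van 2: 1250 = 1250
  van 3: 1100 + 450 = 1550
  van 4: 900 + 650 = 1550
  van 5: 800 + 500 = 1300
  van 6: 500 = 500
No arrangement into 5 vans stays within capacity, so 6 is optimal.

6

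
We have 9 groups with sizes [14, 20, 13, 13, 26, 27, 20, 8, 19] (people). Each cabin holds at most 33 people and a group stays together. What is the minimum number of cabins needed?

6

Total = 27 + 26 + 20 + 20 + 19 + 14 + 13 + 13 + 8 = 160 people.
Lower bound: ⌈160/33⌉ = 5 cabins.
A packing using 6 cabins:
  cabin 1: 27 = 27
  cabin 2: 26 = 26
  cabin 3: 20 + 13 = 33
  cabin 4: 20 + 13 = 33
  cabin 5: 19 + 14 = 33
  cabin 6: 8 = 8
No arrangement into 5 cabins stays within capacity, so 6 is optimal.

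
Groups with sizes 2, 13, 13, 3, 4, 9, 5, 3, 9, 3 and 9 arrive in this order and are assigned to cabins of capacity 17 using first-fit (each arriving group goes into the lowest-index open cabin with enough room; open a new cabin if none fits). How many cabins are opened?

5

  2 → cabin 1 (new)  [load 2/17]
  13 → cabin 1  [load 15/17]
  13 → cabin 2 (new)  [load 13/17]
  3 → cabin 2  [load 16/17]
  4 → cabin 3 (new)  [load 4/17]
  9 → cabin 3  [load 13/17]
  5 → cabin 4 (new)  [load 5/17]
  3 → cabin 3  [load 16/17]
  9 → cabin 4  [load 14/17]
  3 → cabin 4  [load 17/17]
  9 → cabin 5 (new)  [load 9/17]
5 cabins opened.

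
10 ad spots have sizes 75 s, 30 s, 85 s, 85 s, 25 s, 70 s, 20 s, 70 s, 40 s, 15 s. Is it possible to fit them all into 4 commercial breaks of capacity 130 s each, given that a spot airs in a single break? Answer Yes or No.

No

Total = 515 s; ⌈515/130⌉ = 4.
5 ad spots each exceed half the capacity and cannot share a break, forcing at least 5 commercial breaks.
At least 5 commercial breaks are required, but only 4 are allowed.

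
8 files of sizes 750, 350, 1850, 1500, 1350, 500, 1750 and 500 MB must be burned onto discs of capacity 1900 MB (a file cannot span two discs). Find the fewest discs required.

Total = 1850 + 1750 + 1500 + 1350 + 750 + 500 + 500 + 350 = 8550 MB.
Lower bound: ⌈8550/1900⌉ = 5 discs.
A packing using 5 discs:
  disc 1: 1850 = 1850
  disc 2: 1750 = 1750
  disc 3: 1500 + 350 = 1850
  disc 4: 1350 + 500 = 1850
  disc 5: 750 + 500 = 1250
This matches the lower bound, so 5 is optimal.

5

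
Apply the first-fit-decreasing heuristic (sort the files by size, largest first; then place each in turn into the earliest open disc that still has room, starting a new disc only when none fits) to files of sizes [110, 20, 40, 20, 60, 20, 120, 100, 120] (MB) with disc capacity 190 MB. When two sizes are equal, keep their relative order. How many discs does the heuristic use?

Sorted descending: 120, 120, 110, 100, 60, 40, 20, 20, 20.
  120 → disc 1 (new)  [load 120/190]
  120 → disc 2 (new)  [load 120/190]
  110 → disc 3 (new)  [load 110/190]
  100 → disc 4 (new)  [load 100/190]
  60 → disc 1  [load 180/190]
  40 → disc 2  [load 160/190]
  20 → disc 2  [load 180/190]
  20 → disc 3  [load 130/190]
  20 → disc 3  [load 150/190]
4 discs opened.

4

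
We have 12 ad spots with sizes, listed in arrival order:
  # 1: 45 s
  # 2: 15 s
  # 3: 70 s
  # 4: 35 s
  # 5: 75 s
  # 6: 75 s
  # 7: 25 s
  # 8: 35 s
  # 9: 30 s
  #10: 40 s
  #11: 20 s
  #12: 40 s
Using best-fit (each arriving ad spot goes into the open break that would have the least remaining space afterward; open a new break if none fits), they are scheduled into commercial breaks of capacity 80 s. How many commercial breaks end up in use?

  45 → break 1 (new)  [load 45/80]
  15 → break 1  [load 60/80]
  70 → break 2 (new)  [load 70/80]
  35 → break 3 (new)  [load 35/80]
  75 → break 4 (new)  [load 75/80]
  75 → break 5 (new)  [load 75/80]
  25 → break 3  [load 60/80]
  35 → break 6 (new)  [load 35/80]
  30 → break 6  [load 65/80]
  40 → break 7 (new)  [load 40/80]
  20 → break 1  [load 80/80]
  40 → break 7  [load 80/80]
7 commercial breaks opened.

7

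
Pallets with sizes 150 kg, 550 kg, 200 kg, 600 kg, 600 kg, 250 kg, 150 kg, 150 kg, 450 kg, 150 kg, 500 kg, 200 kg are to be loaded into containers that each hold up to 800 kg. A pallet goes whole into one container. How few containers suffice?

5

Total = 600 + 600 + 550 + 500 + 450 + 250 + 200 + 200 + 150 + 150 + 150 + 150 = 3950 kg.
Lower bound: ⌈3950/800⌉ = 5 containers.
A packing using 5 containers:
  container 1: 600 + 200 = 800
  container 2: 600 + 200 = 800
  container 3: 550 + 250 = 800
  container 4: 500 + 150 + 150 = 800
  container 5: 450 + 150 + 150 = 750
This matches the lower bound, so 5 is optimal.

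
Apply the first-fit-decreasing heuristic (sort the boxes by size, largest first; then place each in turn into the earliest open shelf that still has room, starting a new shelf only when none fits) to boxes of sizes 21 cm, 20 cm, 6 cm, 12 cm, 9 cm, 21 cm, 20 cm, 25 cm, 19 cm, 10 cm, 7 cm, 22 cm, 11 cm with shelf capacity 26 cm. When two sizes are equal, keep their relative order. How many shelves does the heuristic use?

9

Sorted descending: 25, 22, 21, 21, 20, 20, 19, 12, 11, 10, 9, 7, 6.
  25 → shelf 1 (new)  [load 25/26]
  22 → shelf 2 (new)  [load 22/26]
  21 → shelf 3 (new)  [load 21/26]
  21 → shelf 4 (new)  [load 21/26]
  20 → shelf 5 (new)  [load 20/26]
  20 → shelf 6 (new)  [load 20/26]
  19 → shelf 7 (new)  [load 19/26]
  12 → shelf 8 (new)  [load 12/26]
  11 → shelf 8  [load 23/26]
  10 → shelf 9 (new)  [load 10/26]
  9 → shelf 9  [load 19/26]
  7 → shelf 7  [load 26/26]
  6 → shelf 5  [load 26/26]
9 shelves opened.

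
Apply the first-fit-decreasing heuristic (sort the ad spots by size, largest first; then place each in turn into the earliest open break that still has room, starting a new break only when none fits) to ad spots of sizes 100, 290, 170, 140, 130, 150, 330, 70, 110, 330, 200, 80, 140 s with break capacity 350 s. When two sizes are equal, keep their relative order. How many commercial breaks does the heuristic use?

Sorted descending: 330, 330, 290, 200, 170, 150, 140, 140, 130, 110, 100, 80, 70.
  330 → break 1 (new)  [load 330/350]
  330 → break 2 (new)  [load 330/350]
  290 → break 3 (new)  [load 290/350]
  200 → break 4 (new)  [load 200/350]
  170 → break 5 (new)  [load 170/350]
  150 → break 4  [load 350/350]
  140 → break 5  [load 310/350]
  140 → break 6 (new)  [load 140/350]
  130 → break 6  [load 270/350]
  110 → break 7 (new)  [load 110/350]
  100 → break 7  [load 210/350]
  80 → break 6  [load 350/350]
  70 → break 7  [load 280/350]
7 commercial breaks opened.

7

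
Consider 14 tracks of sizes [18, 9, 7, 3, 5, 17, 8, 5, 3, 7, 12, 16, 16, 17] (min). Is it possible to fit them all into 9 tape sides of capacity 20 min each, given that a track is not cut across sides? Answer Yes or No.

Yes

A valid assignment using 8 tape sides:
  side 1: 18 = 18
  side 2: 17 + 3 = 20
  side 3: 17 + 3 = 20
  side 4: 16 = 16
  side 5: 16 = 16
  side 6: 12 + 8 = 20
  side 7: 9 + 7 = 16
  side 8: 7 + 5 + 5 = 17
That uses only 8 ≤ 9, so 9 tape sides are enough.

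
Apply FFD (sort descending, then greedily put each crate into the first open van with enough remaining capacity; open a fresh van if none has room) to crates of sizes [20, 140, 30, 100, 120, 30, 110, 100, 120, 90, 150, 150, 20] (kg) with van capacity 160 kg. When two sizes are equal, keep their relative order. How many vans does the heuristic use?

Sorted descending: 150, 150, 140, 120, 120, 110, 100, 100, 90, 30, 30, 20, 20.
  150 → van 1 (new)  [load 150/160]
  150 → van 2 (new)  [load 150/160]
  140 → van 3 (new)  [load 140/160]
  120 → van 4 (new)  [load 120/160]
  120 → van 5 (new)  [load 120/160]
  110 → van 6 (new)  [load 110/160]
  100 → van 7 (new)  [load 100/160]
  100 → van 8 (new)  [load 100/160]
  90 → van 9 (new)  [load 90/160]
  30 → van 4  [load 150/160]
  30 → van 5  [load 150/160]
  20 → van 3  [load 160/160]
  20 → van 6  [load 130/160]
9 vans opened.

9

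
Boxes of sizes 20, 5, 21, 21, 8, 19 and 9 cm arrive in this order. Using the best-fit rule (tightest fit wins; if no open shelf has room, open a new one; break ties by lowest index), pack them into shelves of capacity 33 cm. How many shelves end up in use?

  20 → shelf 1 (new)  [load 20/33]
  5 → shelf 1  [load 25/33]
  21 → shelf 2 (new)  [load 21/33]
  21 → shelf 3 (new)  [load 21/33]
  8 → shelf 1  [load 33/33]
  19 → shelf 4 (new)  [load 19/33]
  9 → shelf 2  [load 30/33]
4 shelves opened.

4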